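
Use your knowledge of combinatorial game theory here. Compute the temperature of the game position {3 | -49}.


The game is {3 | -49}, a switch {a | b} with numbers a > b.
Cooling {a | b} by t gives {a - t | b + t}, which stops being hot when a - t = b + t, i.e. at t = (a - b)/2. So the temperature of a switch is (a - b)/2.
Temperature = (Left option - Right option) / 2
= (3 - (-49)) / 2
= 52 / 2
= 26

26


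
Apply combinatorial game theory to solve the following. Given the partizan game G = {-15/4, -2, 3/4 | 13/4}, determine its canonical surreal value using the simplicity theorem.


Left options: {-15/4, -2, 3/4}, max = 3/4
Right options: {13/4}, min = 13/4
All options are numbers and max(Left) < min(Right), so by the simplicity theorem the value is the simplest (earliest-born) number strictly between 3/4 and 13/4.
Integers 1 through 3 all lie strictly between 3/4 and 13/4.
Among integers, the simplest (lowest birthday = smallest |n|; 0 is born on day 0, +-n on day n) is 1.
No non-integer in the interval can be simpler: if x is a non-integer in the interval, then floor(x) or ceil(x) also lies in the interval (the interval contains an integer), and both are proper prefixes of x's sign expansion, i.e. born earlier. So the game value is 1.
Game value = 1

1


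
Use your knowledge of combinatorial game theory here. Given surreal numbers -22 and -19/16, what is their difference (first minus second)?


x = -22, y = -19/16
Converting to common denominator: 16
x = -352/16, y = -19/16
x - y = -22 - -19/16 = -333/16

-333/16


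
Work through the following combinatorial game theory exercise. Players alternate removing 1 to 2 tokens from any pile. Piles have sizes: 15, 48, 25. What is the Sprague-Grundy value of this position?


Subtraction set: {1, 2}
For this subtraction set, G(n) = n mod 3 (period = max + 1 = 3).
Pile 1 (size 15): G(15) = 15 mod 3 = 0
Pile 2 (size 48): G(48) = 48 mod 3 = 0
Pile 3 (size 25): G(25) = 25 mod 3 = 1
Total Grundy value = XOR of all: 0 XOR 0 XOR 1 = 1

1


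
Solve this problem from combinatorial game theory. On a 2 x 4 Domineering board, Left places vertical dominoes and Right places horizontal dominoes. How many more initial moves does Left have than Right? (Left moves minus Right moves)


Board is 2 x 4 (rows x cols).
Left (vertical) placements: (rows-1) * cols = 1 * 4 = 4
Right (horizontal) placements: rows * (cols-1) = 2 * 3 = 6
Advantage = Left - Right = 4 - 6 = -2

-2


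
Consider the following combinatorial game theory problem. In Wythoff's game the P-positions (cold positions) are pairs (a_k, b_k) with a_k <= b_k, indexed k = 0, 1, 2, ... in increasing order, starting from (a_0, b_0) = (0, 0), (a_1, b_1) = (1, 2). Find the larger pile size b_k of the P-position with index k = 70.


By Wythoff's theorem, a_k = floor(k * phi) and b_k = floor(k * phi^2) = a_k + k, where phi = (1 + sqrt(5))/2 is the golden ratio.
phi = (1 + sqrt(5))/2 = 1.618034
phi^2 = phi + 1 = 2.618034
k = 70
k * phi^2 = 70 * 2.618034 = 183.262379
b_70 = floor(k * phi^2) = 183 (check: a_70 + k = 113 + 70 = 183)

183


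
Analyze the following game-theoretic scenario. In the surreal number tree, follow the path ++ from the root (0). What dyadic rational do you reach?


Sign expansion: ++
Rule: track bounds (lo, hi), initially (-inf, +inf). On '+', the current value becomes lo and we move to the simplest number in (value, hi): value + 1 if hi = +inf, otherwise the midpoint (value + hi)/2. On '-', the current value becomes hi and we move to value - 1 if lo = -inf, otherwise the midpoint (lo + value)/2.
Start at 0.
Step 1: sign = +, move right. Bounds: (0, +inf). Value = 1
Step 2: sign = +, move right. Bounds: (1, +inf). Value = 2
The surreal number with sign expansion ++ is 2.

2


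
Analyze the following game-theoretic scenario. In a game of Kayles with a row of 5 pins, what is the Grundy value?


Kayles: a move removes 1 or 2 adjacent pins from a contiguous row.
Removing pins from a row of k leaves two independent rows (a, b) with a + b = k - 1 (one pin) or a + b = k - 2 (two pins); an end removal gives a = 0.
By Sprague-Grundy, G(k) = mex{ G(a) XOR G(b) } over all these splits. G(0) = 0.
G(1): splits (0,0):0^0=0 -> mex({0}) = 1
G(2): splits (0,1):0^1=1 (0,0):0^0=0 -> mex({0, 1}) = 2
G(3): splits (0,2):0^2=2 (1,1):1^1=0 (0,1):0^1=1 -> mex({0, 1, 2}) = 3
G(4): splits (0,3):0^3=3 (1,2):1^2=3 (0,2):0^2=2 (1,1):1^1=0 -> mex({0, 2, 3}) = 1
G(5): splits (0,4):0^1=1 (1,3):1^3=2 (2,2):2^2=0 (0,3):0^3=3 (1,2):1^2=3 -> mex({0, 1, 2, 3}) = 4
Therefore G(5) = 4.

4


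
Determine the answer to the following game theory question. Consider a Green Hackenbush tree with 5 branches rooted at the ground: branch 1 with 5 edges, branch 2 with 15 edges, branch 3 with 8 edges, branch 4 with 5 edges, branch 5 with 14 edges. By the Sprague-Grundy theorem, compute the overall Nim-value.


The tree has 5 branches from the ground vertex.
In Green Hackenbush, the Nim-value of a simple path of length k is k.
Branch 1: length 5, Nim-value = 5
Branch 2: length 15, Nim-value = 15
Branch 3: length 8, Nim-value = 8
Branch 4: length 5, Nim-value = 5
Branch 5: length 14, Nim-value = 14
Total Nim-value = XOR of all branch values:
0 XOR 5 = 5
5 XOR 15 = 10
10 XOR 8 = 2
2 XOR 5 = 7
7 XOR 14 = 9
Nim-value of the tree = 9

9


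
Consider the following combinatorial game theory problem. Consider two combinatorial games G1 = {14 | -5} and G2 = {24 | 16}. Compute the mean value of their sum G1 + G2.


G1 = {14 | -5}, G2 = {24 | 16}
Each is a switch {a | b} with numbers a > b; its mean value is (a + b)/2, and mean value is additive over game sums: m(G1 + G2) = m(G1) + m(G2).
Mean of G1 = (14 + (-5))/2 = 9/2 = 9/2
Mean of G2 = (24 + (16))/2 = 40/2 = 20
Mean of G1 + G2 = 9/2 + 20 = 49/2

49/2


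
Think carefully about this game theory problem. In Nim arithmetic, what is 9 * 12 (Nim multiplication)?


Nim multiplication is bilinear over XOR: (u XOR v) * w = (u*w) XOR (v*w).
So we split each operand into its bit components and XOR the pairwise Nim products.
9 = 1 + 8 (as XOR of powers of 2).
12 = 4 + 8 (as XOR of powers of 2).
Using the standard Nim-product table on single bits:
  2*2 = 3,   2*4 = 8,   2*8 = 12,
  4*4 = 6,   4*8 = 11,  8*8 = 13,
and  1*x = x (identity), k*l = l*k (commutative).
Pairwise Nim products:
  1 * 4 = 4
  1 * 8 = 8
  8 * 4 = 11
  8 * 8 = 13
XOR them: 4 XOR 8 XOR 11 XOR 13 = 10.
Result: 9 * 12 = 10 (in Nim).

10


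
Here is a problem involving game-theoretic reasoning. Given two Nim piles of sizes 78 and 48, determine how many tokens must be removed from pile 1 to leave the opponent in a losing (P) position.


Piles: 78 and 48
Current XOR: 78 XOR 48 = 126 (non-zero, so this is an N-position).
To make the XOR zero, we need to find a move that balances the piles.
For pile 1 (size 78): target = 78 XOR 126 = 48
We reduce pile 1 from 78 to 48.
Tokens removed: 78 - 48 = 30
Verification: 48 XOR 48 = 0

30


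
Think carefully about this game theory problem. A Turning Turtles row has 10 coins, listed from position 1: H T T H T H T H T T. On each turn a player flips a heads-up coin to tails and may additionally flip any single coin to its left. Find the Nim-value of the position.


Coins: H T T H T H T H T T
Key fact: a single head at position k behaves exactly like a Nim heap of size k (turning it to T and optionally flipping a coin at j < k corresponds to moving the heap from k to j, or to 0), and heads combine as a disjunctive sum (two heads at the same place would cancel, matching j XOR j = 0). So the Nim-value is the XOR of the 1-indexed positions of the heads.
Face-up positions (1-indexed): [1, 4, 6, 8]
XOR 0 with 1: 0 XOR 1 = 1
XOR 1 with 4: 1 XOR 4 = 5
XOR 5 with 6: 5 XOR 6 = 3
XOR 3 with 8: 3 XOR 8 = 11
Nim-value = 11

11


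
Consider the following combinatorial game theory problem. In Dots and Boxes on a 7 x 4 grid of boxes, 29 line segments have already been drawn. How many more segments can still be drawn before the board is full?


Grid: 7 x 4 boxes, i.e. 8 rows and 5 columns of dots.
Horizontal edges: (rows + 1) * cols = 8 * 4 = 32
Vertical edges: rows * (cols + 1) = 7 * 5 = 35
Total edges: 32 + 35 = 67
Edges drawn: 29
Remaining: 67 - 29 = 38

38


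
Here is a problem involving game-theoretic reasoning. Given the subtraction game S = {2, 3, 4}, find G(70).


The subtraction set is S = {2, 3, 4}.
G(k) = mex{ G(k - s) : s in S, s <= k }. We compute iteratively: G(0) = 0.
G(1) = mex({}) = 0
G(2) = mex({0}) = 1
G(3) = mex({0}) = 1
G(4) = mex({0, 1}) = 2
G(5) = mex({0, 1}) = 2
G(6) = mex({1, 2}) = 0
G(7) = mex({1, 2}) = 0
G(8) = mex({0, 2}) = 1
G(9) = mex({0, 2}) = 1
Observe that G(6)..G(9) = 0, 0, 1, 1 repeats G(0)..G(3) = 0, 0, 1, 1.
For k >= max(S) = 4, G(k) is determined by the previous 4 values G(k-4)..G(k-1); a window of 4 consecutive values has recurred shifted by 6, so by induction G(k + 6) = G(k) for all k >= 0: the sequence is periodic from the start with period 6.
One period: G(0..5) = 0, 0, 1, 1, 2, 2.
70 mod 6 = 4, so G(70) = G(4) = 2.

2


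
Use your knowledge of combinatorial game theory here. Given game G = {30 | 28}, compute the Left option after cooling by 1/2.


Original game: {30 | 28} (a switch {a | b} with a > b).
Cooling by t (for t below the temperature (a - b)/2 = 1) taxes each move by t: {a | b} cooled by t is {a - t | b + t}.
Cooling amount: t = 1/2
Cooled Left option: 30 - 1/2 = 59/2
Cooled Right option: 28 + 1/2 = 57/2
Cooled game: {59/2 | 57/2}
Left option = 59/2

59/2


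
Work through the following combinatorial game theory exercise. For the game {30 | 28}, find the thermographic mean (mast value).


Game = {30 | 28}, a switch {a | b} with numbers a > b.
Its thermograph has left wall a - t and right wall b + t, which meet at t = (a - b)/2, where both equal (a + b)/2. So the mast (mean value) is at (a + b)/2.
Mean = (30 + (28))/2 = 58/2 = 29

29


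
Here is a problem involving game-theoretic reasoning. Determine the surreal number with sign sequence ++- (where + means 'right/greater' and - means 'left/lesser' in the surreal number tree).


Sign expansion: ++-
Rule: track bounds (lo, hi), initially (-inf, +inf). On '+', the current value becomes lo and we move to the simplest number in (value, hi): value + 1 if hi = +inf, otherwise the midpoint (value + hi)/2. On '-', the current value becomes hi and we move to value - 1 if lo = -inf, otherwise the midpoint (lo + value)/2.
Start at 0.
Step 1: sign = +, move right. Bounds: (0, +inf). Value = 1
Step 2: sign = +, move right. Bounds: (1, +inf). Value = 2
Step 3: sign = -, move left. Bounds: (1, 2). Value = 3/2
The surreal number with sign expansion ++- is 3/2.

3/2


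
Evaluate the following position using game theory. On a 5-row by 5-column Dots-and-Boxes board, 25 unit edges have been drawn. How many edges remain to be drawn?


Grid: 5 x 5 boxes, i.e. 6 rows and 6 columns of dots.
Horizontal edges: (rows + 1) * cols = 6 * 5 = 30
Vertical edges: rows * (cols + 1) = 5 * 6 = 30
Total edges: 30 + 30 = 60
Edges drawn: 25
Remaining: 60 - 25 = 35

35


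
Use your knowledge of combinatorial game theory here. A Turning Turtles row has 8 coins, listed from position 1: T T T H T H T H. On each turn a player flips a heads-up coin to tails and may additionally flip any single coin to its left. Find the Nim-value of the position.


Coins: T T T H T H T H
Key fact: a single head at position k behaves exactly like a Nim heap of size k (turning it to T and optionally flipping a coin at j < k corresponds to moving the heap from k to j, or to 0), and heads combine as a disjunctive sum (two heads at the same place would cancel, matching j XOR j = 0). So the Nim-value is the XOR of the 1-indexed positions of the heads.
Face-up positions (1-indexed): [4, 6, 8]
XOR 0 with 4: 0 XOR 4 = 4
XOR 4 with 6: 4 XOR 6 = 2
XOR 2 with 8: 2 XOR 8 = 10
Nim-value = 10

10


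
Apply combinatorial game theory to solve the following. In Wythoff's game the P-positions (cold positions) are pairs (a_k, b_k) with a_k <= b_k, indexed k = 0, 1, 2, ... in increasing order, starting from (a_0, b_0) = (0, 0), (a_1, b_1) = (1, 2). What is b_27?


By Wythoff's theorem, a_k = floor(k * phi) and b_k = floor(k * phi^2) = a_k + k, where phi = (1 + sqrt(5))/2 is the golden ratio.
phi = (1 + sqrt(5))/2 = 1.618034
phi^2 = phi + 1 = 2.618034
k = 27
k * phi^2 = 27 * 2.618034 = 70.686918
b_27 = floor(k * phi^2) = 70 (check: a_27 + k = 43 + 27 = 70)

70


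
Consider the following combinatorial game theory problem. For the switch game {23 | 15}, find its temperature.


The game is {23 | 15}, a switch {a | b} with numbers a > b.
Cooling {a | b} by t gives {a - t | b + t}, which stops being hot when a - t = b + t, i.e. at t = (a - b)/2. So the temperature of a switch is (a - b)/2.
Temperature = (Left option - Right option) / 2
= (23 - (15)) / 2
= 8 / 2
= 4

4


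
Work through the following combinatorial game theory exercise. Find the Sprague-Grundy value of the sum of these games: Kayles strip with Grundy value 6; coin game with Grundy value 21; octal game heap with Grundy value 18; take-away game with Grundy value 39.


By the Sprague-Grundy theorem, the Grundy value of a sum of games is the XOR of individual Grundy values.
Kayles strip: Grundy value = 6. Running XOR: 0 XOR 6 = 6
coin game: Grundy value = 21. Running XOR: 6 XOR 21 = 19
octal game heap: Grundy value = 18. Running XOR: 19 XOR 18 = 1
take-away game: Grundy value = 39. Running XOR: 1 XOR 39 = 38
The combined Grundy value is 38.

38


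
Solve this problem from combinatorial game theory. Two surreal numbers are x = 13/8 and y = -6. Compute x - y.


x = 13/8, y = -6
Converting to common denominator: 8
x = 13/8, y = -48/8
x - y = 13/8 - -6 = 61/8

61/8


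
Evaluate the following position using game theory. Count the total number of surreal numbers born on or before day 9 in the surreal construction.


Day 0: {|} = 0 is born. Count = 1.
Day n: the number of surreal numbers born by day n is 2^(n+1) - 1.
By day 0: 2^1 - 1 = 1
By day 1: 2^2 - 1 = 3
By day 2: 2^3 - 1 = 7
By day 3: 2^4 - 1 = 15
By day 4: 2^5 - 1 = 31
By day 5: 2^6 - 1 = 63
By day 6: 2^7 - 1 = 127
By day 7: 2^8 - 1 = 255
By day 8: 2^9 - 1 = 511
By day 9: 2^10 - 1 = 1023
By day 9: 1023 surreal numbers.

1023


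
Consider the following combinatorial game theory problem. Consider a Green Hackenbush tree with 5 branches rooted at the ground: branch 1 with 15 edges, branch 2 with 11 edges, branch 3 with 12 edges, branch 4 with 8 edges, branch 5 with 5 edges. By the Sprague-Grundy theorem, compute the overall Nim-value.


The tree has 5 branches from the ground vertex.
In Green Hackenbush, the Nim-value of a simple path of length k is k.
Branch 1: length 15, Nim-value = 15
Branch 2: length 11, Nim-value = 11
Branch 3: length 12, Nim-value = 12
Branch 4: length 8, Nim-value = 8
Branch 5: length 5, Nim-value = 5
Total Nim-value = XOR of all branch values:
0 XOR 15 = 15
15 XOR 11 = 4
4 XOR 12 = 8
8 XOR 8 = 0
0 XOR 5 = 5
Nim-value of the tree = 5

5


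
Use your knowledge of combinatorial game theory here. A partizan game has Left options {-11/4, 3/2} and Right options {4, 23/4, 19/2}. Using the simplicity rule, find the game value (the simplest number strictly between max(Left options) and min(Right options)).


Left options: {-11/4, 3/2}, max = 3/2
Right options: {4, 23/4, 19/2}, min = 4
All options are numbers and max(Left) < min(Right), so by the simplicity theorem the value is the simplest (earliest-born) number strictly between 3/2 and 4.
Integers 2 through 3 all lie strictly between 3/2 and 4.
Among integers, the simplest (lowest birthday = smallest |n|; 0 is born on day 0, +-n on day n) is 2.
No non-integer in the interval can be simpler: if x is a non-integer in the interval, then floor(x) or ceil(x) also lies in the interval (the interval contains an integer), and both are proper prefixes of x's sign expansion, i.e. born earlier. So the game value is 2.
Game value = 2

2


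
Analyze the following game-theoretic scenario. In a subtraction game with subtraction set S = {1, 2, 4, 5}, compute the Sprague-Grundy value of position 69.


The subtraction set is S = {1, 2, 4, 5}.
G(k) = mex{ G(k - s) : s in S, s <= k }. We compute iteratively: G(0) = 0.
G(1) = mex({0}) = 1
G(2) = mex({0, 1}) = 2
G(3) = mex({1, 2}) = 0
G(4) = mex({0, 2}) = 1
G(5) = mex({0, 1}) = 2
G(6) = mex({1, 2}) = 0
G(7) = mex({0, 2}) = 1
Observe that G(3)..G(7) = 0, 1, 2, 0, 1 repeats G(0)..G(4) = 0, 1, 2, 0, 1.
For k >= max(S) = 5, G(k) is determined by the previous 5 values G(k-5)..G(k-1); a window of 5 consecutive values has recurred shifted by 3, so by induction G(k + 3) = G(k) for all k >= 0: the sequence is periodic from the start with period 3.
One period: G(0..2) = 0, 1, 2.
69 mod 3 = 0, so G(69) = G(0) = 0.

0


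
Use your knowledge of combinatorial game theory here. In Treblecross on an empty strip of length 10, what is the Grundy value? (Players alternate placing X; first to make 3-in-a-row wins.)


Treblecross: place X on empty cells; 3-in-a-row wins.
Playing within two cells of an existing X lets the opponent win at once, so sensible play treats the cells i-2..i+2 around each X as dead. The player left with no safe cell loses, so this is a normal-play take-away game on strips of safe cells.
Placing X at cell i (0-indexed) of a strip of k safe cells leaves independent strips of sizes max(0, i-2) and max(0, k-i-3). Hence G(k) = mex{ G(max(0,i-2)) XOR G(max(0,k-i-3)) : 0 <= i < k }, with G(0) = 0.
G(1): splits (0,0):0^0=0 -> mex({0}) = 1
G(2): splits (0,0):0^0=0 -> mex({0}) = 1
G(3): splits (0,0):0^0=0 -> mex({0}) = 1
G(4): splits (0,1):0^1=1 (0,0):0^0=0 -> mex({0, 1}) = 2
G(5): splits (0,2):0^1=1 (0,1):0^1=1 (0,0):0^0=0 -> mex({0, 1}) = 2
G(6) = mex({1}) = 0
G(7) = mex({0, 1, 2}) = 3
G(8) = mex({0, 1, 2}) = 3
G(9) = mex({0, 2}) = 1
G(10) = mex({0, 2, 3}) = 1
Therefore G(10) = 1.

1


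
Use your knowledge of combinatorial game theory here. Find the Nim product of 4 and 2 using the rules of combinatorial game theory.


Nim multiplication is bilinear over XOR: (u XOR v) * w = (u*w) XOR (v*w).
So we split each operand into its bit components and XOR the pairwise Nim products.
4 = 4 (as XOR of powers of 2).
2 = 2 (as XOR of powers of 2).
Using the standard Nim-product table on single bits:
  2*2 = 3,   2*4 = 8,   2*8 = 12,
  4*4 = 6,   4*8 = 11,  8*8 = 13,
and  1*x = x (identity), k*l = l*k (commutative).
Pairwise Nim products:
  4 * 2 = 8
XOR them: 8 = 8.
Result: 4 * 2 = 8 (in Nim).

8


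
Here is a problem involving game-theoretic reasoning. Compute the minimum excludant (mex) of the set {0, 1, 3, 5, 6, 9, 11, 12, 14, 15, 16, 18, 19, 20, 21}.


Set = {0, 1, 3, 5, 6, 9, 11, 12, 14, 15, 16, 18, 19, 20, 21}
0 is in the set.
1 is in the set.
2 is NOT in the set. This is the mex.
mex = 2

2


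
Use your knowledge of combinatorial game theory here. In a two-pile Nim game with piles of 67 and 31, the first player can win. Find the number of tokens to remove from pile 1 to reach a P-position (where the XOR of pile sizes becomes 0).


Piles: 67 and 31
Current XOR: 67 XOR 31 = 92 (non-zero, so this is an N-position).
To make the XOR zero, we need to find a move that balances the piles.
For pile 1 (size 67): target = 67 XOR 92 = 31
We reduce pile 1 from 67 to 31.
Tokens removed: 67 - 31 = 36
Verification: 31 XOR 31 = 0

36


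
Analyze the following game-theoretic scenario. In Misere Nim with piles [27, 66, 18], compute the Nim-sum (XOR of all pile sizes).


We need the XOR (exclusive or) of all pile sizes.
After XOR-ing pile 1 (size 27): 0 XOR 27 = 27
After XOR-ing pile 2 (size 66): 27 XOR 66 = 89
After XOR-ing pile 3 (size 18): 89 XOR 18 = 75
The Nim-value of this position is 75.

75


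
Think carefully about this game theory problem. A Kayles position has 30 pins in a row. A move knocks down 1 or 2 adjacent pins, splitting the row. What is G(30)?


Kayles: a move removes 1 or 2 adjacent pins from a contiguous row.
Removing pins from a row of k leaves two independent rows (a, b) with a + b = k - 1 (one pin) or a + b = k - 2 (two pins); an end removal gives a = 0.
By Sprague-Grundy, G(k) = mex{ G(a) XOR G(b) } over all these splits. G(0) = 0.
G(1): splits (0,0):0^0=0 -> mex({0}) = 1
G(2): splits (0,1):0^1=1 (0,0):0^0=0 -> mex({0, 1}) = 2
G(3): splits (0,2):0^2=2 (1,1):1^1=0 (0,1):0^1=1 -> mex({0, 1, 2}) = 3
G(4): splits (0,3):0^3=3 (1,2):1^2=3 (0,2):0^2=2 (1,1):1^1=0 -> mex({0, 2, 3}) = 1
G(5): splits (0,4):0^1=1 (1,3):1^3=2 (2,2):2^2=0 (0,3):0^3=3 (1,2):1^2=3 -> mex({0, 1, 2, 3}) = 4
G(6) = mex({0, 1, 2, 4}) = 3
G(7) = mex({0, 1, 3, 4, 5}) = 2
G(8) = mex({0, 2, 3, 5, 6}) = 1
G(9) = mex({0, 1, 2, 3, 6, 7}) = 4
G(10) = mex({0, 1, 3, 4, 5, 7}) = 2
G(11) = mex({0, 1, 2, 3, 4, 5}) = 6
G(12) = mex({0, 1, 2, 3, 5, 6, 7}) = 4
G(13) = mex({0, 2, 3, 4, 6, 7}) = 1
G(14) = mex({0, 1, 4, 5, 6, 7}) = 2
G(15) = mex({0, 1, 2, 3, 4, 5, 6}) = 7
G(16) = mex({0, 2, 3, 5, 6, 7}) = 1
G(17) = mex({0, 1, 2, 3, 5, 6, 7}) = 4
G(18) = mex({0, 1, 2, 4, 5, 6}) = 3
G(19) = mex({0, 1, 3, 4, 5, 7}) = 2
G(20) = mex({0, 2, 3, 4, 5, 6, 7}) = 1
G(21) = mex({0, 1, 2, 3, 5, 6, 7}) = 4
G(22) = mex({0, 1, 2, 3, 4, 5, 7}) = 6
G(23) = mex({0, 1, 2, 3, 4, 5, 6}) = 7
G(24) = mex({0, 1, 2, 3, 5, 6, 7}) = 4
G(25) = mex({0, 2, 3, 4, 6, 7}) = 1
G(26) = mex({0, 1, 3, 4, 5, 6, 7}) = 2
G(27) = mex({0, 1, 2, 3, 4, 5, 6, 7}) = 8
G(28) = mex({0, 1, 2, 3, 4, 6, 7, 8}) = 5
G(29) = mex({0, 1, 2, 3, 5, 6, 7, 8, 9}) = 4
G(30) = mex({0, 1, 2, 3, 4, 5, 6, 9, 10}) = 7
Therefore G(30) = 7.

7


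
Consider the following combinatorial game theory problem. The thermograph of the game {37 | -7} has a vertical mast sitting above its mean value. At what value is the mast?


Game = {37 | -7}, a switch {a | b} with numbers a > b.
Its thermograph has left wall a - t and right wall b + t, which meet at t = (a - b)/2, where both equal (a + b)/2. So the mast (mean value) is at (a + b)/2.
Mean = (37 + (-7))/2 = 30/2 = 15

15


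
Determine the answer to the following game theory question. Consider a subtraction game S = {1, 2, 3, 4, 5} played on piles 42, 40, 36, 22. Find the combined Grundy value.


Subtraction set: {1, 2, 3, 4, 5}
For this subtraction set, G(n) = n mod 6 (period = max + 1 = 6).
Pile 1 (size 42): G(42) = 42 mod 6 = 0
Pile 2 (size 40): G(40) = 40 mod 6 = 4
Pile 3 (size 36): G(36) = 36 mod 6 = 0
Pile 4 (size 22): G(22) = 22 mod 6 = 4
Total Grundy value = XOR of all: 0 XOR 4 XOR 0 XOR 4 = 0

0


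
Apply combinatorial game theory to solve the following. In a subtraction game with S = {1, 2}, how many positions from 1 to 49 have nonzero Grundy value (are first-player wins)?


Subtraction set S = {1, 2}, so G(n) = n mod 3.
G(n) = 0 when n is a multiple of 3.
Multiples of 3 in [1, 49]: 16
N-positions (nonzero Grundy) = 49 - 16 = 33

33


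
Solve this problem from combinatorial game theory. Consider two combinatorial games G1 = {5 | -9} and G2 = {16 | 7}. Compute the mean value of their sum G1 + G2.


G1 = {5 | -9}, G2 = {16 | 7}
Each is a switch {a | b} with numbers a > b; its mean value is (a + b)/2, and mean value is additive over game sums: m(G1 + G2) = m(G1) + m(G2).
Mean of G1 = (5 + (-9))/2 = -4/2 = -2
Mean of G2 = (16 + (7))/2 = 23/2 = 23/2
Mean of G1 + G2 = -2 + 23/2 = 19/2

19/2


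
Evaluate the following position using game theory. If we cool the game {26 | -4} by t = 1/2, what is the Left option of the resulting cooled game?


Original game: {26 | -4} (a switch {a | b} with a > b).
Cooling by t (for t below the temperature (a - b)/2 = 15) taxes each move by t: {a | b} cooled by t is {a - t | b + t}.
Cooling amount: t = 1/2
Cooled Left option: 26 - 1/2 = 51/2
Cooled Right option: -4 + 1/2 = -7/2
Cooled game: {51/2 | -7/2}
Left option = 51/2

51/2


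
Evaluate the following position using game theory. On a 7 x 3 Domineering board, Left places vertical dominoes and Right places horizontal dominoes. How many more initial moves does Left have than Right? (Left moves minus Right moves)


Board is 7 x 3 (rows x cols).
Left (vertical) placements: (rows-1) * cols = 6 * 3 = 18
Right (horizontal) placements: rows * (cols-1) = 7 * 2 = 14
Advantage = Left - Right = 18 - 14 = 4

4


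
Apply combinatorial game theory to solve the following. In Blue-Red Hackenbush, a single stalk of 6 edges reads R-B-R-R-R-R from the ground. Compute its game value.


Edges (from ground): R-B-R-R-R-R
By Berlekamp's sign-expansion rule, a Blue-Red Hackenbush stalk has the value of the surreal number whose sign sequence is the edge sequence with B -> + and R -> -.
Sign sequence: -+----
Trace the sign expansion in the surreal number tree, starting from 0:
Edge 1: R (sign -) -> bounds (-inf, 0), value = -1
Edge 2: B (sign +) -> bounds (-1, 0), value = -1/2
Edge 3: R (sign -) -> bounds (-1, -1/2), value = -3/4
Edge 4: R (sign -) -> bounds (-1, -3/4), value = -7/8
Edge 5: R (sign -) -> bounds (-1, -7/8), value = -15/16
Edge 6: R (sign -) -> bounds (-1, -15/16), value = -31/32
Game value = -31/32

-31/32


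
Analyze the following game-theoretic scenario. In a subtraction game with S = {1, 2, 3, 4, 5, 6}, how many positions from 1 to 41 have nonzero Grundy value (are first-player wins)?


Subtraction set S = {1, 2, 3, 4, 5, 6}, so G(n) = n mod 7.
G(n) = 0 when n is a multiple of 7.
Multiples of 7 in [1, 41]: 5
N-positions (nonzero Grundy) = 41 - 5 = 36

36


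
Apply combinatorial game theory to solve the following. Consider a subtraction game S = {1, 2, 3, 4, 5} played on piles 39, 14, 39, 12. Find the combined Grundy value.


Subtraction set: {1, 2, 3, 4, 5}
For this subtraction set, G(n) = n mod 6 (period = max + 1 = 6).
Pile 1 (size 39): G(39) = 39 mod 6 = 3
Pile 2 (size 14): G(14) = 14 mod 6 = 2
Pile 3 (size 39): G(39) = 39 mod 6 = 3
Pile 4 (size 12): G(12) = 12 mod 6 = 0
Total Grundy value = XOR of all: 3 XOR 2 XOR 3 XOR 0 = 2

2


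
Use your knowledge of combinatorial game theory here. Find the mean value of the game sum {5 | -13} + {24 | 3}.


G1 = {5 | -13}, G2 = {24 | 3}
Each is a switch {a | b} with numbers a > b; its mean value is (a + b)/2, and mean value is additive over game sums: m(G1 + G2) = m(G1) + m(G2).
Mean of G1 = (5 + (-13))/2 = -8/2 = -4
Mean of G2 = (24 + (3))/2 = 27/2 = 27/2
Mean of G1 + G2 = -4 + 27/2 = 19/2

19/2


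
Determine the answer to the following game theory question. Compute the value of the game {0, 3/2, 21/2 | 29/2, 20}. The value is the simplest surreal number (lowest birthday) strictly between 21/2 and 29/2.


Left options: {0, 3/2, 21/2}, max = 21/2
Right options: {29/2, 20}, min = 29/2
All options are numbers and max(Left) < min(Right), so by the simplicity theorem the value is the simplest (earliest-born) number strictly between 21/2 and 29/2.
Integers 11 through 14 all lie strictly between 21/2 and 29/2.
Among integers, the simplest (lowest birthday = smallest |n|; 0 is born on day 0, +-n on day n) is 11.
No non-integer in the interval can be simpler: if x is a non-integer in the interval, then floor(x) or ceil(x) also lies in the interval (the interval contains an integer), and both are proper prefixes of x's sign expansion, i.e. born earlier. So the game value is 11.
Game value = 11

11


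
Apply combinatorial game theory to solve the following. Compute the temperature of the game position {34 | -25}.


The game is {34 | -25}, a switch {a | b} with numbers a > b.
Cooling {a | b} by t gives {a - t | b + t}, which stops being hot when a - t = b + t, i.e. at t = (a - b)/2. So the temperature of a switch is (a - b)/2.
Temperature = (Left option - Right option) / 2
= (34 - (-25)) / 2
= 59 / 2
= 59/2

59/2


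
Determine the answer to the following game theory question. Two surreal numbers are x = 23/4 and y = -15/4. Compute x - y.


x = 23/4, y = -15/4
Converting to common denominator: 4
x = 23/4, y = -15/4
x - y = 23/4 - -15/4 = 19/2

19/2


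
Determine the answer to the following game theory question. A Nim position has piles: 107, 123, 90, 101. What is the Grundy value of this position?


We need the XOR (exclusive or) of all pile sizes.
After XOR-ing pile 1 (size 107): 0 XOR 107 = 107
After XOR-ing pile 2 (size 123): 107 XOR 123 = 16
After XOR-ing pile 3 (size 90): 16 XOR 90 = 74
After XOR-ing pile 4 (size 101): 74 XOR 101 = 47
The Nim-value of this position is 47.

47


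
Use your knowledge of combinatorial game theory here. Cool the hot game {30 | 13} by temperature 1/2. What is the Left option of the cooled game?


Original game: {30 | 13} (a switch {a | b} with a > b).
Cooling by t (for t below the temperature (a - b)/2 = 17/2) taxes each move by t: {a | b} cooled by t is {a - t | b + t}.
Cooling amount: t = 1/2
Cooled Left option: 30 - 1/2 = 59/2
Cooled Right option: 13 + 1/2 = 27/2
Cooled game: {59/2 | 27/2}
Left option = 59/2

59/2


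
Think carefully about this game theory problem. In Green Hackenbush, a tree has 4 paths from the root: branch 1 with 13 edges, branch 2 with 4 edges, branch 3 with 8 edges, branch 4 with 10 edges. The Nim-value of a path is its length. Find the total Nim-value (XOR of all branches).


The tree has 4 branches from the ground vertex.
In Green Hackenbush, the Nim-value of a simple path of length k is k.
Branch 1: length 13, Nim-value = 13
Branch 2: length 4, Nim-value = 4
Branch 3: length 8, Nim-value = 8
Branch 4: length 10, Nim-value = 10
Total Nim-value = XOR of all branch values:
0 XOR 13 = 13
13 XOR 4 = 9
9 XOR 8 = 1
1 XOR 10 = 11
Nim-value of the tree = 11

11


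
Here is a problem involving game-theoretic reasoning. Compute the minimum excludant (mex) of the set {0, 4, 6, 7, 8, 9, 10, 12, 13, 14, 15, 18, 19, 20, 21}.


Set = {0, 4, 6, 7, 8, 9, 10, 12, 13, 14, 15, 18, 19, 20, 21}
0 is in the set.
1 is NOT in the set. This is the mex.
mex = 1

1


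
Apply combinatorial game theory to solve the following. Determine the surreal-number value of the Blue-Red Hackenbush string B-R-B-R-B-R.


Edges (from ground): B-R-B-R-B-R
By Berlekamp's sign-expansion rule, a Blue-Red Hackenbush stalk has the value of the surreal number whose sign sequence is the edge sequence with B -> + and R -> -.
Sign sequence: +-+-+-
Trace the sign expansion in the surreal number tree, starting from 0:
Edge 1: B (sign +) -> bounds (0, +inf), value = 1
Edge 2: R (sign -) -> bounds (0, 1), value = 1/2
Edge 3: B (sign +) -> bounds (1/2, 1), value = 3/4
Edge 4: R (sign -) -> bounds (1/2, 3/4), value = 5/8
Edge 5: B (sign +) -> bounds (5/8, 3/4), value = 11/16
Edge 6: R (sign -) -> bounds (5/8, 11/16), value = 21/32
Game value = 21/32

21/32


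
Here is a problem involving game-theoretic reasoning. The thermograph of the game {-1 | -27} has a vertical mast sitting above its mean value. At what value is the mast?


Game = {-1 | -27}, a switch {a | b} with numbers a > b.
Its thermograph has left wall a - t and right wall b + t, which meet at t = (a - b)/2, where both equal (a + b)/2. So the mast (mean value) is at (a + b)/2.
Mean = (-1 + (-27))/2 = -28/2 = -14

-14


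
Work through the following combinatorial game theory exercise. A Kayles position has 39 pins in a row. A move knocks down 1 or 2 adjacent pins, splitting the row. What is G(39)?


Kayles: a move removes 1 or 2 adjacent pins from a contiguous row.
Removing pins from a row of k leaves two independent rows (a, b) with a + b = k - 1 (one pin) or a + b = k - 2 (two pins); an end removal gives a = 0.
By Sprague-Grundy, G(k) = mex{ G(a) XOR G(b) } over all these splits. G(0) = 0.
G(1): splits (0,0):0^0=0 -> mex({0}) = 1
G(2): splits (0,1):0^1=1 (0,0):0^0=0 -> mex({0, 1}) = 2
G(3): splits (0,2):0^2=2 (1,1):1^1=0 (0,1):0^1=1 -> mex({0, 1, 2}) = 3
G(4): splits (0,3):0^3=3 (1,2):1^2=3 (0,2):0^2=2 (1,1):1^1=0 -> mex({0, 2, 3}) = 1
G(5): splits (0,4):0^1=1 (1,3):1^3=2 (2,2):2^2=0 (0,3):0^3=3 (1,2):1^2=3 -> mex({0, 1, 2, 3}) = 4
G(6) = mex({0, 1, 2, 4}) = 3
G(7) = mex({0, 1, 3, 4, 5}) = 2
G(8) = mex({0, 2, 3, 5, 6}) = 1
G(9) = mex({0, 1, 2, 3, 6, 7}) = 4
G(10) = mex({0, 1, 3, 4, 5, 7}) = 2
G(11) = mex({0, 1, 2, 3, 4, 5}) = 6
G(12) = mex({0, 1, 2, 3, 5, 6, 7}) = 4
G(13) = mex({0, 2, 3, 4, 6, 7}) = 1
G(14) = mex({0, 1, 4, 5, 6, 7}) = 2
G(15) = mex({0, 1, 2, 3, 4, 5, 6}) = 7
G(16) = mex({0, 2, 3, 5, 6, 7}) = 1
G(17) = mex({0, 1, 2, 3, 5, 6, 7}) = 4
G(18) = mex({0, 1, 2, 4, 5, 6}) = 3
G(19) = mex({0, 1, 3, 4, 5, 7}) = 2
G(20) = mex({0, 2, 3, 4, 5, 6, 7}) = 1
G(21) = mex({0, 1, 2, 3, 5, 6, 7}) = 4
G(22) = mex({0, 1, 2, 3, 4, 5, 7}) = 6
G(23) = mex({0, 1, 2, 3, 4, 5, 6}) = 7
G(24) = mex({0, 1, 2, 3, 5, 6, 7}) = 4
G(25) = mex({0, 2, 3, 4, 6, 7}) = 1
G(26) = mex({0, 1, 3, 4, 5, 6, 7}) = 2
G(27) = mex({0, 1, 2, 3, 4, 5, 6, 7}) = 8
G(28) = mex({0, 1, 2, 3, 4, 6, 7, 8}) = 5
G(29) = mex({0, 1, 2, 3, 5, 6, 7, 8, 9}) = 4
G(30) = mex({0, 1, 2, 3, 4, 5, 6, 9, 10}) = 7
G(31) = mex({0, 1, 3, 4, 5, 7, 10, 11}) = 2
G(32) = mex({0, 2, 3, 4, 5, 6, 7, 9, 11}) = 1
G(33) = mex({0, 1, 2, 3, 4, 5, 6, 7, 9, 12}) = 8
G(34) = mex({0, 1, 2, 3, 4, 5, 7, 8, 11, 12}) = 6
G(35) = mex({0, 1, 2, 3, 4, 5, 6, 8, 9, 10, 11}) = 7
G(36) = mex({0, 1, 2, 3, 5, 6, 7, 9, 10}) = 4
G(37) = mex({0, 2, 3, 4, 6, 7, 9, 10, 11, 12}) = 1
G(38) = mex({0, 1, 3, 4, 5, 6, 7, 9, 10, 11, 12}) = 2
G(39) = mex({0, 1, 2, 4, 5, 6, 7, 9, 10, 12, 14}) = 3
Therefore G(39) = 3.

3


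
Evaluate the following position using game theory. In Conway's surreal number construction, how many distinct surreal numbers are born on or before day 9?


Day 0: {|} = 0 is born. Count = 1.
Day n: the number of surreal numbers born by day n is 2^(n+1) - 1.
By day 0: 2^1 - 1 = 1
By day 1: 2^2 - 1 = 3
By day 2: 2^3 - 1 = 7
By day 3: 2^4 - 1 = 15
By day 4: 2^5 - 1 = 31
By day 5: 2^6 - 1 = 63
By day 6: 2^7 - 1 = 127
By day 7: 2^8 - 1 = 255
By day 8: 2^9 - 1 = 511
By day 9: 2^10 - 1 = 1023
By day 9: 1023 surreal numbers.

1023


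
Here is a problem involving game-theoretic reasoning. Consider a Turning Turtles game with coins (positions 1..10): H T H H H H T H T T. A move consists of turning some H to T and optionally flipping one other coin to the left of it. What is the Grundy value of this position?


Coins: H T H H H H T H T T
Key fact: a single head at position k behaves exactly like a Nim heap of size k (turning it to T and optionally flipping a coin at j < k corresponds to moving the heap from k to j, or to 0), and heads combine as a disjunctive sum (two heads at the same place would cancel, matching j XOR j = 0). So the Nim-value is the XOR of the 1-indexed positions of the heads.
Face-up positions (1-indexed): [1, 3, 4, 5, 6, 8]
XOR 0 with 1: 0 XOR 1 = 1
XOR 1 with 3: 1 XOR 3 = 2
XOR 2 with 4: 2 XOR 4 = 6
XOR 6 with 5: 6 XOR 5 = 3
XOR 3 with 6: 3 XOR 6 = 5
XOR 5 with 8: 5 XOR 8 = 13
Nim-value = 13

13


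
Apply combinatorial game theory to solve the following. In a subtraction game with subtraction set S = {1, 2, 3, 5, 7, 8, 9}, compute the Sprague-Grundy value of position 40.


The subtraction set is S = {1, 2, 3, 5, 7, 8, 9}.
G(k) = mex{ G(k - s) : s in S, s <= k }. We compute iteratively: G(0) = 0.
G(1) = mex({0}) = 1
G(2) = mex({0, 1}) = 2
G(3) = mex({0, 1, 2}) = 3
G(4) = mex({1, 2, 3}) = 0
G(5) = mex({0, 2, 3}) = 1
G(6) = mex({0, 1, 3}) = 2
G(7) = mex({0, 1, 2}) = 3
G(8) = mex({0, 1, 2, 3}) = 4
G(9) = mex({0, 1, 2, 3, 4}) = 5
G(10) = mex({1, 2, 3, 4, 5}) = 0
G(11) = mex({0, 2, 3, 4, 5}) = 1
G(12) = mex({0, 1, 3, 5}) = 2
G(13) = mex({0, 1, 2, 4}) = 3
G(14) = mex({1, 2, 3, 5}) = 0
G(15) = mex({0, 2, 3, 4}) = 1
G(16) = mex({0, 1, 3, 4, 5}) = 2
G(17) = mex({0, 1, 2, 4, 5}) = 3
G(18) = mex({0, 1, 2, 3, 5}) = 4
Observe that G(10)..G(18) = 0, 1, 2, 3, 0, 1, 2, 3, 4 repeats G(0)..G(8) = 0, 1, 2, 3, 0, 1, 2, 3, 4.
For k >= max(S) = 9, G(k) is determined by the previous 9 values G(k-9)..G(k-1); a window of 9 consecutive values has recurred shifted by 10, so by induction G(k + 10) = G(k) for all k >= 0: the sequence is periodic from the start with period 10.
One period: G(0..9) = 0, 1, 2, 3, 0, 1, 2, 3, 4, 5.
40 mod 10 = 0, so G(40) = G(0) = 0.

0


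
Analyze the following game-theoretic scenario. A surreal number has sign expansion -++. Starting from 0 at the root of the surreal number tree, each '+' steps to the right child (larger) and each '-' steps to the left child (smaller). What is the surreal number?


Sign expansion: -++
Rule: track bounds (lo, hi), initially (-inf, +inf). On '+', the current value becomes lo and we move to the simplest number in (value, hi): value + 1 if hi = +inf, otherwise the midpoint (value + hi)/2. On '-', the current value becomes hi and we move to value - 1 if lo = -inf, otherwise the midpoint (lo + value)/2.
Start at 0.
Step 1: sign = -, move left. Bounds: (-inf, 0). Value = -1
Step 2: sign = +, move right. Bounds: (-1, 0). Value = -1/2
Step 3: sign = +, move right. Bounds: (-1/2, 0). Value = -1/4
The surreal number with sign expansion -++ is -1/4.

-1/4


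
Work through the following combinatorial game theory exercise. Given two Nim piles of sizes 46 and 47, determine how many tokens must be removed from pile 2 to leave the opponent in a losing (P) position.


Piles: 46 and 47
Current XOR: 46 XOR 47 = 1 (non-zero, so this is an N-position).
To make the XOR zero, we need to find a move that balances the piles.
For pile 2 (size 47): target = 47 XOR 1 = 46
We reduce pile 2 from 47 to 46.
Tokens removed: 47 - 46 = 1
Verification: 46 XOR 46 = 0

1


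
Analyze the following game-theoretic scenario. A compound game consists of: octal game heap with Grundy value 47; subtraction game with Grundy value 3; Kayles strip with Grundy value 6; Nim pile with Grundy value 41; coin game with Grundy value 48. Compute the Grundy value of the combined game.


By the Sprague-Grundy theorem, the Grundy value of a sum of games is the XOR of individual Grundy values.
octal game heap: Grundy value = 47. Running XOR: 0 XOR 47 = 47
subtraction game: Grundy value = 3. Running XOR: 47 XOR 3 = 44
Kayles strip: Grundy value = 6. Running XOR: 44 XOR 6 = 42
Nim pile: Grundy value = 41. Running XOR: 42 XOR 41 = 3
coin game: Grundy value = 48. Running XOR: 3 XOR 48 = 51
The combined Grundy value is 51.

51


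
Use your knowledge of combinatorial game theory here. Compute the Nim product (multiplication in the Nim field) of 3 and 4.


Nim multiplication is bilinear over XOR: (u XOR v) * w = (u*w) XOR (v*w).
So we split each operand into its bit components and XOR the pairwise Nim products.
3 = 1 + 2 (as XOR of powers of 2).
4 = 4 (as XOR of powers of 2).
Using the standard Nim-product table on single bits:
  2*2 = 3,   2*4 = 8,   2*8 = 12,
  4*4 = 6,   4*8 = 11,  8*8 = 13,
and  1*x = x (identity), k*l = l*k (commutative).
Pairwise Nim products:
  1 * 4 = 4
  2 * 4 = 8
XOR them: 4 XOR 8 = 12.
Result: 3 * 4 = 12 (in Nim).

12


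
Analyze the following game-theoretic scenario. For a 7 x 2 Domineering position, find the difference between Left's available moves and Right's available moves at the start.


Board is 7 x 2 (rows x cols).
Left (vertical) placements: (rows-1) * cols = 6 * 2 = 12
Right (horizontal) placements: rows * (cols-1) = 7 * 1 = 7
Advantage = Left - Right = 12 - 7 = 5

5


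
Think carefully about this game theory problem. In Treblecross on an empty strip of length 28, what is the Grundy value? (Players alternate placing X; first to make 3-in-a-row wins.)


Treblecross: place X on empty cells; 3-in-a-row wins.
Playing within two cells of an existing X lets the opponent win at once, so sensible play treats the cells i-2..i+2 around each X as dead. The player left with no safe cell loses, so this is a normal-play take-away game on strips of safe cells.
Placing X at cell i (0-indexed) of a strip of k safe cells leaves independent strips of sizes max(0, i-2) and max(0, k-i-3). Hence G(k) = mex{ G(max(0,i-2)) XOR G(max(0,k-i-3)) : 0 <= i < k }, with G(0) = 0.
G(1): splits (0,0):0^0=0 -> mex({0}) = 1
G(2): splits (0,0):0^0=0 -> mex({0}) = 1
G(3): splits (0,0):0^0=0 -> mex({0}) = 1
G(4): splits (0,1):0^1=1 (0,0):0^0=0 -> mex({0, 1}) = 2
G(5): splits (0,2):0^1=1 (0,1):0^1=1 (0,0):0^0=0 -> mex({0, 1}) = 2
G(6) = mex({1}) = 0
G(7) = mex({0, 1, 2}) = 3
G(8) = mex({0, 1, 2}) = 3
G(9) = mex({0, 2}) = 1
G(10) = mex({0, 2, 3}) = 1
G(11) = mex({0, 3}) = 1
G(12) = mex({1, 3}) = 0
G(13) = mex({0, 1, 2, 3}) = 4
G(14) = mex({0, 1, 2}) = 3
G(15) = mex({0, 1, 2}) = 3
G(16) = mex({0, 1, 2, 4}) = 3
G(17) = mex({0, 1, 3, 4}) = 2
G(18) = mex({0, 1, 3, 4}) = 2
G(19) = mex({0, 1, 3, 5}) = 2
G(20) = mex({0, 1, 2, 3, 5}) = 4
G(21) = mex({0, 1, 2, 3, 5}) = 4
G(22) = mex({1, 2, 6}) = 0
G(23) = mex({0, 1, 2, 3, 4, 6}) = 5
G(24) = mex({0, 1, 2, 3, 4}) = 5
G(25) = mex({0, 1, 3, 4, 7}) = 2
G(26) = mex({0, 1, 3, 4, 5, 7}) = 2
G(27) = mex({0, 1, 3, 5}) = 2
G(28) = mex({0, 1, 2, 5}) = 3
Therefore G(28) = 3.

3
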